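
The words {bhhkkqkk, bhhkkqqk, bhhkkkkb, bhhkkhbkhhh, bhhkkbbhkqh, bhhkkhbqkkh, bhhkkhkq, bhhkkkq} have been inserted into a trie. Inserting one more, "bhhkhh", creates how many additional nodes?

The longest prefix of "bhhkhh" already in the trie is "bhhk" (length 4).
So 6 − 4 = 2 new nodes.

2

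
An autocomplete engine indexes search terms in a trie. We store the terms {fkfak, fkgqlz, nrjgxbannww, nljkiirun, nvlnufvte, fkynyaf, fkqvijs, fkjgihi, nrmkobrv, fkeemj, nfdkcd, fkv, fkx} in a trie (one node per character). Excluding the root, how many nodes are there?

For each word, the new-node count is its length minus the longest prefix already in the trie:
  "fkfak" → 5 new (f, k, f, a, k)
  "fkgqlz" → prefix "fk" already present; 4 new (g, q, l, z)
  "nrjgxbannww" → 11 new (n, r, j, g, x, b, a, n, n, w, w)
  "nljkiirun" → prefix "n" already present; 8 new (l, j, k, i, i, r, u, n)
  "nvlnufvte" → prefix "n" already present; 8 new (v, l, n, u, f, v, t, e)
  "fkynyaf" → prefix "fk" already present; 5 new (y, n, y, a, f)
  "fkqvijs" → prefix "fk" already present; 5 new (q, v, i, j, s)
  "fkjgihi" → prefix "fk" already present; 5 new (j, g, i, h, i)
  "nrmkobrv" → prefix "nr" already present; 6 new (m, k, o, b, r, v)
  "fkeemj" → prefix "fk" already present; 4 new (e, e, m, j)
  "nfdkcd" → prefix "n" already present; 5 new (f, d, k, c, d)
  "fkv" → prefix "fk" already present; 1 new (v)
  "fkx" → prefix "fk" already present; 1 new (x)
Total nodes = 5 + 4 + 11 + 8 + 8 + 5 + 5 + 5 + 6 + 4 + 5 + 1 + 1 = 68

68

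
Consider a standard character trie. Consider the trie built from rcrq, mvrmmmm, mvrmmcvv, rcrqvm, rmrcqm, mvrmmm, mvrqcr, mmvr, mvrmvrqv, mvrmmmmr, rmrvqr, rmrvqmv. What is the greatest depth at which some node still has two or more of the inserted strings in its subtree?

Equivalently: take the maximum, over all pairs, of their longest common prefix length.
"mvrmmmm" and "mvrmmmmr" agree on "mvrmmmm" (7 characters) before diverging; nothing deeper is shared.
Longest shared-prefix length: 7

7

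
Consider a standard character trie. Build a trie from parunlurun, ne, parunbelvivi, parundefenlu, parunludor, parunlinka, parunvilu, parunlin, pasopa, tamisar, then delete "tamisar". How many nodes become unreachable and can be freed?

After clearing the end-marker at "tamisar", prune upward until reaching a node still needed by another word.
No other word shares any prefix with "tamisar", so all 7 of its nodes go.
Nodes removed: 7

7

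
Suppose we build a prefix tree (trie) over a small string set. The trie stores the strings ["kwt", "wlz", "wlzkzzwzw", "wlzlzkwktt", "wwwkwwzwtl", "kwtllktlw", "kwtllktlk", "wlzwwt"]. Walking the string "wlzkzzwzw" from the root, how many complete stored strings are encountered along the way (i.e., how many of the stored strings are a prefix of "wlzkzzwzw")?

2

Check each prefix of "wlzkzzwzw" against the stored set — each match is an end-marker on the path.
Prefixes of the query that are stored words: "wlz", "wlzkzzwzw"
Count: 2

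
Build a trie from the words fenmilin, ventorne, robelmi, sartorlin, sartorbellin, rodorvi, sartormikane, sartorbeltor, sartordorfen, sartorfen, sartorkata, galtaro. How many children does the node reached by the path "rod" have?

Walk "rod" from the root, arriving at one node.
Characters that immediately follow "rod" among the stored strings: {o}.
That node has 1 child edge.

1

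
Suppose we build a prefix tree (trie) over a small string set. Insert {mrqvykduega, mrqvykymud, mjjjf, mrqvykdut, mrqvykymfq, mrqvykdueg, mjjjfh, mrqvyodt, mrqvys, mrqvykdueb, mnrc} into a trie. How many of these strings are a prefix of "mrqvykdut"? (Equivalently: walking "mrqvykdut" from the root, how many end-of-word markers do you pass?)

1

Walk "mrqvykdut" from the root; an end-of-word marker is hit whenever a stored word is a prefix of "mrqvykdut".
Prefixes of the query that are stored words: "mrqvykdut"
Count: 1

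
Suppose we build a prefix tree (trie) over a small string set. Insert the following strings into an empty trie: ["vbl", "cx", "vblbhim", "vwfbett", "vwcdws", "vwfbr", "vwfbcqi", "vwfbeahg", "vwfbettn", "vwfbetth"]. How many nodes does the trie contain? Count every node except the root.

28

Count nodes per top-level branch (shared prefixes stored once):
  'c'-branch (cx): 2 nodes
  'v'-branch (vbl, vblbhim, vwcdws, vwfbcqi, vwfbeahg, vwfbett, vwfbetth, vwfbettn, vwfbr): 26 nodes
Sum: 28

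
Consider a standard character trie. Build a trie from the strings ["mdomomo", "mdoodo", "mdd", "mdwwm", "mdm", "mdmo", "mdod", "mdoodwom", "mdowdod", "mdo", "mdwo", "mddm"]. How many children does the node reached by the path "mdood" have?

2

Follow the path "mdood" to its node, then look at its outgoing edges.
Characters that immediately follow "mdood" among the stored strings: {o, w}.
That node has 2 child edges.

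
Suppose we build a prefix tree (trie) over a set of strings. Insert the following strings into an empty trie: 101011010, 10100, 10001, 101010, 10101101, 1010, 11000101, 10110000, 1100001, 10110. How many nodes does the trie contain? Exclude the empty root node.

28

Trace insertions, counting only characters that open a new branch:
  "101011010" → 9 new (1, 0, 1, 0, 1, 1, 0, 1, 0)
  "10100" → prefix "1010" already present; 1 new (0)
  "10001" → prefix "10" already present; 3 new (0, 0, 1)
  "101010" → prefix "10101" already present; 1 new (0)
  "10101101" → prefix "10101101" already present; 0 new (none)
  "1010" → prefix "1010" already present; 0 new (none)
  "11000101" → prefix "1" already present; 7 new (1, 0, 0, 0, 1, 0, 1)
  "10110000" → prefix "101" already present; 5 new (1, 0, 0, 0, 0)
  "1100001" → prefix "11000" already present; 2 new (0, 1)
  "10110" → prefix "10110" already present; 0 new (none)
Total nodes = 9 + 1 + 3 + 1 + 0 + 0 + 7 + 5 + 2 + 0 = 28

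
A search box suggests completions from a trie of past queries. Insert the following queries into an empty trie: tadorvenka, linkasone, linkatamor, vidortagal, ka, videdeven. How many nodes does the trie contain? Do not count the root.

Trace insertions, counting only characters that open a new branch:
  "tadorvenka" → 10 new (t, a, d, o, r, v, e, n, k, a)
  "linkasone" → 9 new (l, i, n, k, a, s, o, n, e)
  "linkatamor" → prefix "linka" already present; 5 new (t, a, m, o, r)
  "vidortagal" → 10 new (v, i, d, o, r, t, a, g, a, l)
  "ka" → 2 new (k, a)
  "videdeven" → prefix "vid" already present; 6 new (e, d, e, v, e, n)
Total nodes = 10 + 9 + 5 + 10 + 2 + 6 = 42

42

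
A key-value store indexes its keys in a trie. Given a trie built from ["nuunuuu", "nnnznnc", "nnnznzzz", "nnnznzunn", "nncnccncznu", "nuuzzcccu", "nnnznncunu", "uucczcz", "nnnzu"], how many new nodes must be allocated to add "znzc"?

No existing word starts with "z", so every character of "znzc" needs a new node.
4 − 0 = 4 new nodes.

4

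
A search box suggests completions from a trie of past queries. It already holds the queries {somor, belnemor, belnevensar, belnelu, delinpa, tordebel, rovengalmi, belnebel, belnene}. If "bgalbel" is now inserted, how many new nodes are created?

6

The longest prefix of "bgalbel" already in the trie is "b" (length 1).
Each of the 6 remaining characters creates one node.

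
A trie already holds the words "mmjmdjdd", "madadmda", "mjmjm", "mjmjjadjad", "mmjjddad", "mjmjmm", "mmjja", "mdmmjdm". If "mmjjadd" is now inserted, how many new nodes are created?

2

The longest prefix of "mmjjadd" already in the trie is "mmjja" (length 5).
New nodes needed: |"mmjjadd"| − 5 = 7 − 5 = 2.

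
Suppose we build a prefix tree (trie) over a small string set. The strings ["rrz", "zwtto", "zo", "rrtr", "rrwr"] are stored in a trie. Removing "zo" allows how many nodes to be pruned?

After clearing the end-marker at "zo", prune upward until reaching a node still needed by another word.
The suffix "o" (1 node) is used only by "zo"; the node for "z" still has the child "w", so pruning stops there.
Nodes removed: 1

1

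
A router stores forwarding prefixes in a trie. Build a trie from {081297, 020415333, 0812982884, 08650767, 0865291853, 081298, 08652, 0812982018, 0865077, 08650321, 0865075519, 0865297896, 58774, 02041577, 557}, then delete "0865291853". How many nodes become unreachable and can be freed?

After clearing the end-marker at "0865291853", prune upward until reaching a node still needed by another word.
The suffix "1853" (4 nodes) is used only by "0865291853"; the node for "086529" still has the child "7", so pruning stops there.
Nodes removed: 4

4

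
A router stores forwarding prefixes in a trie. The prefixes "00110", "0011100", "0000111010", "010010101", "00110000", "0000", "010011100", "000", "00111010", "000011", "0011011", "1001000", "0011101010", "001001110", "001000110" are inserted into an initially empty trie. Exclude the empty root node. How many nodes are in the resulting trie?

54

For each word, the new-node count is its length minus the longest prefix already in the trie:
  "00110" → 5 new (0, 0, 1, 1, 0)
  "0011100" → prefix "0011" already present; 3 new (1, 0, 0)
  "0000111010" → prefix "00" already present; 8 new (0, 0, 1, 1, 1, 0, 1, 0)
  "010010101" → prefix "0" already present; 8 new (1, 0, 0, 1, 0, 1, 0, 1)
  "00110000" → prefix "00110" already present; 3 new (0, 0, 0)
  "0000" → prefix "0000" already present; 0 new (none)
  "010011100" → prefix "01001" already present; 4 new (1, 1, 0, 0)
  "000" → prefix "000" already present; 0 new (none)
  "00111010" → prefix "001110" already present; 2 new (1, 0)
  "000011" → prefix "000011" already present; 0 new (none)
  "0011011" → prefix "00110" already present; 2 new (1, 1)
  "1001000" → 7 new (1, 0, 0, 1, 0, 0, 0)
  "0011101010" → prefix "00111010" already present; 2 new (1, 0)
  "001001110" → prefix "001" already present; 6 new (0, 0, 1, 1, 1, 0)
  "001000110" → prefix "00100" already present; 4 new (0, 1, 1, 0)
Total nodes = 5 + 3 + 8 + 8 + 3 + 0 + 4 + 0 + 2 + 0 + 2 + 7 + 2 + 6 + 4 = 54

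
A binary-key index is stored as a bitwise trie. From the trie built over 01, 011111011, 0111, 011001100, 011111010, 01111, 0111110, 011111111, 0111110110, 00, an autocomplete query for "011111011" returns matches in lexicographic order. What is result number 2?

Words with prefix "011111011", in lexicographic order: "011111011", "0111110110"
The 2nd is 0111110110.

0111110110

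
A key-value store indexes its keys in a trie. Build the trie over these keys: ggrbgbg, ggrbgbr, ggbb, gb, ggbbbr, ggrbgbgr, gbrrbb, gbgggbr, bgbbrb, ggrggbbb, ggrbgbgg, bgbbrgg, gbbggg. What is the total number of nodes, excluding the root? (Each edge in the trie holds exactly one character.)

For each word, the new-node count is its length minus the longest prefix already in the trie:
  "ggrbgbg" → 7 new (g, g, r, b, g, b, g)
  "ggrbgbr" → prefix "ggrbgb" already present; 1 new (r)
  "ggbb" → prefix "gg" already present; 2 new (b, b)
  "gb" → prefix "g" already present; 1 new (b)
  "ggbbbr" → prefix "ggbb" already present; 2 new (b, r)
  "ggrbgbgr" → prefix "ggrbgbg" already present; 1 new (r)
  "gbrrbb" → prefix "gb" already present; 4 new (r, r, b, b)
  "gbgggbr" → prefix "gb" already present; 5 new (g, g, g, b, r)
  "bgbbrb" → 6 new (b, g, b, b, r, b)
  "ggrggbbb" → prefix "ggr" already present; 5 new (g, g, b, b, b)
  "ggrbgbgg" → prefix "ggrbgbg" already present; 1 new (g)
  "bgbbrgg" → prefix "bgbbr" already present; 2 new (g, g)
  "gbbggg" → prefix "gb" already present; 4 new (b, g, g, g)
Total nodes = 7 + 1 + 2 + 1 + 2 + 1 + 4 + 5 + 6 + 5 + 1 + 2 + 4 = 41

41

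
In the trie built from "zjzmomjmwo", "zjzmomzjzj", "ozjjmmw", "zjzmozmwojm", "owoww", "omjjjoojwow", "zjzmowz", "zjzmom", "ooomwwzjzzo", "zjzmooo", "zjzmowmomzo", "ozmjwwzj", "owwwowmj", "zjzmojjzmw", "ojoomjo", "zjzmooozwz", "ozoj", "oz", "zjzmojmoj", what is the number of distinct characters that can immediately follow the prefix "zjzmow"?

2

Walk "zjzmow" from the root, arriving at one node.
Distinct next characters after "zjzmow": m, z.
That node has 2 child edges.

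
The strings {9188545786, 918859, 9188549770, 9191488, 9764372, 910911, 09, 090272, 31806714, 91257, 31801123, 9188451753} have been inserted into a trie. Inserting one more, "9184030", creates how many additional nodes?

The longest prefix of "9184030" already in the trie is "918" (length 3).
New nodes needed: |"9184030"| − 3 = 7 − 3 = 4.

4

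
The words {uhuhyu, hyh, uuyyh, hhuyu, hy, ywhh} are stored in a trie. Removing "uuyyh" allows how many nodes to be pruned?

4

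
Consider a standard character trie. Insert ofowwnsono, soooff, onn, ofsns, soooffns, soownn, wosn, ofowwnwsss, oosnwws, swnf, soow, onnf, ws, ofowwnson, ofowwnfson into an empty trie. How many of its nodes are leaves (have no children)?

Leaves are exactly the stored words that no other stored word extends.
Those words: "ofowwnfson", "ofowwnsono", "ofowwnwsss", "ofsns", "onnf", "oosnwws", "soooffns", "soownn", "swnf", "wosn", "ws"
Leaf count: 11

11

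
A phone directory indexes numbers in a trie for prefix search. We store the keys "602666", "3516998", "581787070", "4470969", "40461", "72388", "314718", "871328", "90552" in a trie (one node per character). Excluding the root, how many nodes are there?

54

Trace insertions, counting only characters that open a new branch:
  "602666" → 6 new (6, 0, 2, 6, 6, 6)
  "3516998" → 7 new (3, 5, 1, 6, 9, 9, 8)
  "581787070" → 9 new (5, 8, 1, 7, 8, 7, 0, 7, 0)
  "4470969" → 7 new (4, 4, 7, 0, 9, 6, 9)
  "40461" → prefix "4" already present; 4 new (0, 4, 6, 1)
  "72388" → 5 new (7, 2, 3, 8, 8)
  "314718" → prefix "3" already present; 5 new (1, 4, 7, 1, 8)
  "871328" → 6 new (8, 7, 1, 3, 2, 8)
  "90552" → 5 new (9, 0, 5, 5, 2)
Total nodes = 6 + 7 + 9 + 7 + 4 + 5 + 5 + 6 + 5 = 54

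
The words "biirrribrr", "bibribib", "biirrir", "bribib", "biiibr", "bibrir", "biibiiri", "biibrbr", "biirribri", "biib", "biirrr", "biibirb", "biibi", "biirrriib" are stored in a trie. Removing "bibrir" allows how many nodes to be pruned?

After clearing the end-marker at "bibrir", prune upward until reaching a node still needed by another word.
The suffix "r" (1 node) is used only by "bibrir"; the node for "bibri" still has the child "b", so pruning stops there.
Nodes removed: 1

1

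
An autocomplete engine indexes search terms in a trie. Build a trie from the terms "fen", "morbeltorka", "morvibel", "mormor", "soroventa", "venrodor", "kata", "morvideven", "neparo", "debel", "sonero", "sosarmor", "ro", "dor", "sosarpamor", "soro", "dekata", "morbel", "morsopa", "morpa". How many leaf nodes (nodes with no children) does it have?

A leaf is a node with no children — equivalently, the end of a word that is not a proper prefix of any other stored word.
Those words: "debel", "dekata", "dor", "fen", "kata", "morbeltorka", "mormor", "morpa", "morsopa", "morvibel", "morvideven", "neparo", "ro", "sonero", "soroventa", "sosarmor", "sosarpamor", "venrodor"
Leaf count: 18

18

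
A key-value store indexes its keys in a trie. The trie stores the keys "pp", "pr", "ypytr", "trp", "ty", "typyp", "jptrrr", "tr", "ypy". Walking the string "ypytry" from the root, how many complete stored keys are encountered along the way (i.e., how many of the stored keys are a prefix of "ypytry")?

2

Check each prefix of "ypytry" against the stored set — each match is an end-marker on the path.
Prefixes of the query that are stored words: "ypy", "ypytr"
Count: 2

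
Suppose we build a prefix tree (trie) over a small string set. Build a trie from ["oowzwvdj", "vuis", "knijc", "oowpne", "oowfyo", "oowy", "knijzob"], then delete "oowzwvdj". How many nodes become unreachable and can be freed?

After clearing the end-marker at "oowzwvdj", prune upward until reaching a node still needed by another word.
The suffix "zwvdj" (5 nodes) is used only by "oowzwvdj"; the node for "oow" still has the child "p", so pruning stops there.
Nodes removed: 5

5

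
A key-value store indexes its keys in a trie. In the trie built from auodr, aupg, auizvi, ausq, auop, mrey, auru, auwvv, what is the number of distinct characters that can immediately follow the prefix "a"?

Walk "a" from the root, arriving at one node.
Distinct next characters after "a": u.
That node has 1 child edge.

1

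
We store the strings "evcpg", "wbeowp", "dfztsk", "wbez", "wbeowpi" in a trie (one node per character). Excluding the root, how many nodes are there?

Trace insertions, counting only characters that open a new branch:
  "evcpg" → 5 new (e, v, c, p, g)
  "wbeowp" → 6 new (w, b, e, o, w, p)
  "dfztsk" → 6 new (d, f, z, t, s, k)
  "wbez" → prefix "wbe" already present; 1 new (z)
  "wbeowpi" → prefix "wbeowp" already present; 1 new (i)
Total nodes = 5 + 6 + 6 + 1 + 1 = 19

19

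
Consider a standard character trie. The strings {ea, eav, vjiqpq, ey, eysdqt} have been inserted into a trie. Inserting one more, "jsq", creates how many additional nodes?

Nothing in the trie begins with "j"; the whole of "jsq" is new.
3 − 0 = 3 new nodes.

3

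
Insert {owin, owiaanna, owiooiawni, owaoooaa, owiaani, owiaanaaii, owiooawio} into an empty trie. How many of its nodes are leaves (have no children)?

A leaf is a node with no children — equivalently, the end of a word that is not a proper prefix of any other stored word.
Those words: "owaoooaa", "owiaanaaii", "owiaani", "owiaanna", "owin", "owiooawio", "owiooiawni"
Leaf count: 7

7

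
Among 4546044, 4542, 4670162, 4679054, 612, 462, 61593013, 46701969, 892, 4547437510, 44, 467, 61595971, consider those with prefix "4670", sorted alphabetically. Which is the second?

46701969

DFS of the "4670" subtree visits, in order: "4670162", "46701969"
The 2nd is 46701969.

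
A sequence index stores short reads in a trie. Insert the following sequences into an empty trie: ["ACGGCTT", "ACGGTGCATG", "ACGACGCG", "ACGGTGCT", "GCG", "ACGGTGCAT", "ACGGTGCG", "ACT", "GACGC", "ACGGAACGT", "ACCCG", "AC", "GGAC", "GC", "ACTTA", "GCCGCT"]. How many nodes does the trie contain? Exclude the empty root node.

45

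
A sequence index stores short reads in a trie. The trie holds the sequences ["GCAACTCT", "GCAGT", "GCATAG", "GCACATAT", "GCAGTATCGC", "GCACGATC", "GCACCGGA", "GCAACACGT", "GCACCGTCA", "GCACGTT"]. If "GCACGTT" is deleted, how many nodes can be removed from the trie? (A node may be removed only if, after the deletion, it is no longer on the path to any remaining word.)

2

Walk "GCACGTT" from the leaf back toward the root, removing each node that no remaining word uses.
The suffix "TT" (2 nodes) is used only by "GCACGTT"; the node for "GCACG" still has the child "A", so pruning stops there.
Nodes removed: 2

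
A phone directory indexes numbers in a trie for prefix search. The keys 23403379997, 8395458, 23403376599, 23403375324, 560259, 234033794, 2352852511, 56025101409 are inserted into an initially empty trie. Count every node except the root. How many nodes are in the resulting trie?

47

Count nodes per top-level branch (shared prefixes stored once):
  '2'-branch (23403375324, 23403376599, 234033794, 23403379997, 2352852511): 28 nodes
  '5'-branch (56025101409, 560259): 12 nodes
  '8'-branch (8395458): 7 nodes
Sum: 47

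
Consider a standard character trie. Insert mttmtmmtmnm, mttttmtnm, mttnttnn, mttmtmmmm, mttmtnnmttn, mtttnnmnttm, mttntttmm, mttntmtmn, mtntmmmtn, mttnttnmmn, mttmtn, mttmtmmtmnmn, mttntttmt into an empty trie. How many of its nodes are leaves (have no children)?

11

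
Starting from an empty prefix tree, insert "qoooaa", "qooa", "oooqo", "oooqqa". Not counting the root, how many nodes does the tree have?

14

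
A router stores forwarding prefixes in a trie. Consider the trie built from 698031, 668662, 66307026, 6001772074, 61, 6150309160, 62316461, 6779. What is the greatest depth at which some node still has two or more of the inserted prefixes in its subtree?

2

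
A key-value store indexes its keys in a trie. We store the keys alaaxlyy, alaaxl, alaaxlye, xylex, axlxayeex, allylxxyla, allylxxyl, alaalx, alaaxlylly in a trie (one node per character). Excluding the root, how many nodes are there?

Count nodes per top-level branch (shared prefixes stored once):
  'a'-branch (alaalx, alaaxl, alaaxlye, alaaxlylly, alaaxlyy, allylxxyl, allylxxyla, axlxayeex): 30 nodes
  'x'-branch (xylex): 5 nodes
Sum: 35

35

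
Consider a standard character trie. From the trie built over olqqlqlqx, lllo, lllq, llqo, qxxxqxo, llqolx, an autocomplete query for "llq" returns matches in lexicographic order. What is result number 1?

llqo

Filter for "llq…" and sort: "llqo", "llqolx"
Position 1: llqo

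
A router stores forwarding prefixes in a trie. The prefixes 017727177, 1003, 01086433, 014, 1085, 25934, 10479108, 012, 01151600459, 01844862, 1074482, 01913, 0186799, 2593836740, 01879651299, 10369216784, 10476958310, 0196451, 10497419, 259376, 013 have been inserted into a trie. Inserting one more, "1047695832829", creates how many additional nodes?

4

"104769583" is already a path in the trie; the remaining "2829" must be added.
New nodes needed: |"1047695832829"| − 9 = 13 − 9 = 4.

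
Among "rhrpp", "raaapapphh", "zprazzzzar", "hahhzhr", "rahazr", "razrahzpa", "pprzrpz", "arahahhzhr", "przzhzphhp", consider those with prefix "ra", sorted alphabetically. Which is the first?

raaapapphh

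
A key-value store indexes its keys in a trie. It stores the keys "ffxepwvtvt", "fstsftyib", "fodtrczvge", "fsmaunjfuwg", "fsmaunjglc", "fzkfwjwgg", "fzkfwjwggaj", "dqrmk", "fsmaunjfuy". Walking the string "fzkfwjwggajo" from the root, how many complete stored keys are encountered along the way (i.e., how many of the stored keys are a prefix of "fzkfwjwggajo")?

Check each prefix of "fzkfwjwggajo" against the stored set — each match is an end-marker on the path.
Prefixes of the query that are stored words: "fzkfwjwgg", "fzkfwjwggaj"
Count: 2

2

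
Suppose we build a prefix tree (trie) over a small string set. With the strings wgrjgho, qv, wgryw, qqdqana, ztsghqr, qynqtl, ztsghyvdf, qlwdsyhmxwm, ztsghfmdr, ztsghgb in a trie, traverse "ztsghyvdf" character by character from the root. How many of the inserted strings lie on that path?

1

Check each prefix of "ztsghyvdf" against the stored set — each match is an end-marker on the path.
Prefixes of the query that are stored words: "ztsghyvdf"
Count: 1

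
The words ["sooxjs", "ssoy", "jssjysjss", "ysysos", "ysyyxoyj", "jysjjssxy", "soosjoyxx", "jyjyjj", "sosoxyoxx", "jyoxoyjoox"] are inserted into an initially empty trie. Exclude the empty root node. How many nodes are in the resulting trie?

For each word, the new-node count is its length minus the longest prefix already in the trie:
  "sooxjs" → 6 new (s, o, o, x, j, s)
  "ssoy" → prefix "s" already present; 3 new (s, o, y)
  "jssjysjss" → 9 new (j, s, s, j, y, s, j, s, s)
  "ysysos" → 6 new (y, s, y, s, o, s)
  "ysyyxoyj" → prefix "ysy" already present; 5 new (y, x, o, y, j)
  "jysjjssxy" → prefix "j" already present; 8 new (y, s, j, j, s, s, x, y)
  "soosjoyxx" → prefix "soo" already present; 6 new (s, j, o, y, x, x)
  "jyjyjj" → prefix "jy" already present; 4 new (j, y, j, j)
  "sosoxyoxx" → prefix "so" already present; 7 new (s, o, x, y, o, x, x)
  "jyoxoyjoox" → prefix "jy" already present; 8 new (o, x, o, y, j, o, o, x)
Total nodes = 6 + 3 + 9 + 6 + 5 + 8 + 6 + 4 + 7 + 8 = 62

62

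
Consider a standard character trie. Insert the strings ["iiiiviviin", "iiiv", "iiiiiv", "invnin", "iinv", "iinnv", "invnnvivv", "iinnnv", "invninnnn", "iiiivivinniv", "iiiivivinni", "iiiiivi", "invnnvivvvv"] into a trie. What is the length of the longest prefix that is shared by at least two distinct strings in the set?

11

Equivalently: take the maximum, over all pairs, of their longest common prefix length.
e.g. "iiiivivinni" and "iiiivivinniv" share the prefix "iiiivivinni" of length 11; no pair shares a longer one.
Longest shared-prefix length: 11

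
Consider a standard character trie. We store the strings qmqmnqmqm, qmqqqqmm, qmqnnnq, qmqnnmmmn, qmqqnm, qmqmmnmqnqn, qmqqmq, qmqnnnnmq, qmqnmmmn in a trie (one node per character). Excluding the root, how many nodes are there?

40

Count nodes per top-level branch (shared prefixes stored once):
  'q'-branch (qmqmmnmqnqn, qmqmnqmqm, qmqnmmmn, qmqnnmmmn, qmqnnnnmq, qmqnnnq, qmqqmq, qmqqnm, qmqqqqmm): 40 nodes
Sum: 40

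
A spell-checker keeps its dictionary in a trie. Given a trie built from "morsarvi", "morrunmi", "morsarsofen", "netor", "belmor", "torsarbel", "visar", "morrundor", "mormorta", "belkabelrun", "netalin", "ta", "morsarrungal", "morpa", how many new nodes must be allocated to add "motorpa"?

5

The longest prefix of "motorpa" already in the trie is "mo" (length 2).
New nodes needed: |"motorpa"| − 2 = 7 − 2 = 5.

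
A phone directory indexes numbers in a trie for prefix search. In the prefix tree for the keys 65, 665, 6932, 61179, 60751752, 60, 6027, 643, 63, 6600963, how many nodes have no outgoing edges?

9

Leaves are exactly the stored words that no other stored word extends.
Those words: "6027", "60751752", "61179", "63", "643", "65", "6600963", "665", "6932"
Leaf count: 9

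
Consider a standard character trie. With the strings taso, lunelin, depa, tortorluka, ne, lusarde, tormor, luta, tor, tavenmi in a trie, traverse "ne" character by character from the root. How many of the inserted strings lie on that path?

Traverse "ne" character by character; count nodes along the way that are marked as word ends.
Prefixes of the query that are stored words: "ne"
Count: 1

1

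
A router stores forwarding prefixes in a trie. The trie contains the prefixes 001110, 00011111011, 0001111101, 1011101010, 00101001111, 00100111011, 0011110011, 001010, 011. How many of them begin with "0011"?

2

Traverse to the node for "0011", then collect every word in that subtree.
Words under "0011": 001110, 0011110011
Count: 2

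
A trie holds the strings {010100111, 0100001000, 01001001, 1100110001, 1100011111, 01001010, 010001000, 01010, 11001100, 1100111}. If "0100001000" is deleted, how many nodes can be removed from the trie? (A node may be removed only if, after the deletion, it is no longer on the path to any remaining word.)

After clearing the end-marker at "0100001000", prune upward until reaching a node still needed by another word.
The suffix "01000" (5 nodes) is used only by "0100001000"; the node for "01000" still has the child "1", so pruning stops there.
Nodes removed: 5

5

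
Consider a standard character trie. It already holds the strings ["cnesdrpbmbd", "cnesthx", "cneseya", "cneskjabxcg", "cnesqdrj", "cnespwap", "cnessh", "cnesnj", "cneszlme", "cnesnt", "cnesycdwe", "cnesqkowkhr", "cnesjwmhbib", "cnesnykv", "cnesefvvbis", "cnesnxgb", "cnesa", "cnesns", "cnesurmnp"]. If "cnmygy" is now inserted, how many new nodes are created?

4

The longest prefix of "cnmygy" already in the trie is "cn" (length 2).
Each of the 4 remaining characters creates one node.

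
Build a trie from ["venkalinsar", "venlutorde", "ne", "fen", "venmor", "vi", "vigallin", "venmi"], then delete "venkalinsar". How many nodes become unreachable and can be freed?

A node on "venkalinsar"'s path can go only if nothing else ends at it or branches off below it.
The suffix "kalinsar" (8 nodes) is used only by "venkalinsar"; the node for "ven" still has the child "l", so pruning stops there.
Nodes removed: 8

8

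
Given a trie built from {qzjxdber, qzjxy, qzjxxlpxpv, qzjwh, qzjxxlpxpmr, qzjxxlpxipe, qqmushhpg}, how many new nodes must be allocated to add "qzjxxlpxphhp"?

3

The longest prefix of "qzjxxlpxphhp" already in the trie is "qzjxxlpxp" (length 9).
So 12 − 9 = 3 new nodes.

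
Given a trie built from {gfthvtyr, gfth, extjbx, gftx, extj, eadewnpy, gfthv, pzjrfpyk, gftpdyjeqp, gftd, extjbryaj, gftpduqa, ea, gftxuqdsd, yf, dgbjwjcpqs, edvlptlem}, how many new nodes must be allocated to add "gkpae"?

Walking "gkpae" from the root, the first 1 characters ("g") follow existing edges; "k" is the first miss.
So 5 − 1 = 4 new nodes.

4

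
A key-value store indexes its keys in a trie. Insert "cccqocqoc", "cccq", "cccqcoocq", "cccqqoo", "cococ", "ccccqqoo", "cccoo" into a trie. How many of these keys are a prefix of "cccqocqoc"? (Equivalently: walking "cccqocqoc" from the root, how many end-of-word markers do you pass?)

2

Walk "cccqocqoc" from the root; an end-of-word marker is hit whenever a stored word is a prefix of "cccqocqoc".
Prefixes of the query that are stored words: "cccq", "cccqocqoc"
Count: 2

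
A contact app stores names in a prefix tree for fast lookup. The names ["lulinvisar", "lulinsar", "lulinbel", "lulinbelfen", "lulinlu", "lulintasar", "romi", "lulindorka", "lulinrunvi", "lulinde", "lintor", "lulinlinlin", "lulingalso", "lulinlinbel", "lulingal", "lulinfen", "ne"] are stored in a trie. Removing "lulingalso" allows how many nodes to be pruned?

Walk "lulingalso" from the leaf back toward the root, removing each node that no remaining word uses.
The suffix "so" (2 nodes) is used only by "lulingalso"; "lulingal" is itself a stored word, so pruning stops there.
Nodes removed: 2

2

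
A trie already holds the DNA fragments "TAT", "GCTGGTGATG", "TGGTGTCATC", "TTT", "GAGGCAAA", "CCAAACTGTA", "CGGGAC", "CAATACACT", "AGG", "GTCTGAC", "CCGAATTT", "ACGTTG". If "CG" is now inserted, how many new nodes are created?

"CG" is already a full path in the trie; only an end-marker is added.
No new nodes are needed: 0.

0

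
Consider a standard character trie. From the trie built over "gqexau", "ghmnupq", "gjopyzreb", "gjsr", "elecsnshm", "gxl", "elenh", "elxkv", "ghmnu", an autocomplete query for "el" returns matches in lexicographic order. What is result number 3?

elxkv

DFS of the "el" subtree visits, in order: "elecsnshm", "elenh", "elxkv"
The 3rd is elxkv.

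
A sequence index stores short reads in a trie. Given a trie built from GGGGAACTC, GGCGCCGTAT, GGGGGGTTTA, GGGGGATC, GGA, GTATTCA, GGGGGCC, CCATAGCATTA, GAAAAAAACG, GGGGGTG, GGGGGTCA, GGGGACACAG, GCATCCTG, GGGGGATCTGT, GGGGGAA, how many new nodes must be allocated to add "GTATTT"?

1

Walking "GTATTT" from the root, the first 5 characters ("GTATT") follow existing edges; "T" is the first miss.
Each of the 1 remaining characters creates one node.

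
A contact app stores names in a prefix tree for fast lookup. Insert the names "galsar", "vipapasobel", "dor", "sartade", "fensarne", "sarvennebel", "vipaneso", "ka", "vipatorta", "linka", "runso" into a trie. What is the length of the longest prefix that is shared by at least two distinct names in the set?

4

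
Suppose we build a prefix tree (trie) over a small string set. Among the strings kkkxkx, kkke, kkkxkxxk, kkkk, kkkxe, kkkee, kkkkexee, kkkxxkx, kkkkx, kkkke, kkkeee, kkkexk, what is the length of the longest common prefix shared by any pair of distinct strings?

Equivalently: take the maximum, over all pairs, of their longest common prefix length.
e.g. "kkkxkx" and "kkkxkxxk" share the prefix "kkkxkx" of length 6; no pair shares a longer one.
Longest shared-prefix length: 6

6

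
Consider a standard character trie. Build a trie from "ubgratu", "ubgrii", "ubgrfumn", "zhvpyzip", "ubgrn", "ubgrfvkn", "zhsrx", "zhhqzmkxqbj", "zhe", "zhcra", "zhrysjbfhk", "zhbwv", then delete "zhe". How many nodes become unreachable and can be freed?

1

Walk "zhe" from the leaf back toward the root, removing each node that no remaining word uses.
The suffix "e" (1 node) is used only by "zhe"; the node for "zh" still has the child "v", so pruning stops there.
Nodes removed: 1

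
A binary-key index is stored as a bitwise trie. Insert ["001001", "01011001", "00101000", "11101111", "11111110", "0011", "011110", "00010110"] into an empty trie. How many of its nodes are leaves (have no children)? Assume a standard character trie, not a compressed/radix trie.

Leaves are exactly the stored words that no other stored word extends.
Those words: "00010110", "001001", "00101000", "0011", "01011001", "011110", "11101111", "11111110"
Leaf count: 8

8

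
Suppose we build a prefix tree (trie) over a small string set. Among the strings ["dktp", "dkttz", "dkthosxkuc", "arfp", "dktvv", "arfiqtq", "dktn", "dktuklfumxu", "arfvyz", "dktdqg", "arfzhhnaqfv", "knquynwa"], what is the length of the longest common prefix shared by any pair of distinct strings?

The deepest shared node is where two words last agree before diverging.
e.g. "arfiqtq" and "arfp" share the prefix "arf" of length 3; no pair shares a longer one.
Longest shared-prefix length: 3

3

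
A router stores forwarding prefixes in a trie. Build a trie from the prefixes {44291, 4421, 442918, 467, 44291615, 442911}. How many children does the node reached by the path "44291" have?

3

Follow the path "44291" to its node, then look at its outgoing edges.
Characters that immediately follow "44291" among the stored strings: {1, 6, 8}.
That node has 3 child edges.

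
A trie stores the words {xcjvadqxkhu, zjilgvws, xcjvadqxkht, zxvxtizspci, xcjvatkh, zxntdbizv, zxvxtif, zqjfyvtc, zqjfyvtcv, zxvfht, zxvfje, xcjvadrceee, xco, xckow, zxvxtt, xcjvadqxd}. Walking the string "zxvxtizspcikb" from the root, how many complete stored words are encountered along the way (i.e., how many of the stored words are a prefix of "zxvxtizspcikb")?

1

Walk "zxvxtizspcikb" from the root; an end-of-word marker is hit whenever a stored word is a prefix of "zxvxtizspcikb".
Prefixes of the query that are stored words: "zxvxtizspci"
Count: 1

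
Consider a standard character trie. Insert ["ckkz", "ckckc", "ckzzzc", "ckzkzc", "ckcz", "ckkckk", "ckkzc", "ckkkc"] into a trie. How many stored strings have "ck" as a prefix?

8

Traverse to the node for "ck", then collect every word in that subtree.
Matches: "ckckc", "ckcz", "ckkckk", "ckkkc", "ckkz", "ckkzc", "ckzkzc", "ckzzzc"
Count: 8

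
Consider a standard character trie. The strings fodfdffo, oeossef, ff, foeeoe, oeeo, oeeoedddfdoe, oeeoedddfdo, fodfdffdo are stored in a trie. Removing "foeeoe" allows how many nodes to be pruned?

4

A node on "foeeoe"'s path can go only if nothing else ends at it or branches off below it.
The suffix "eeoe" (4 nodes) is used only by "foeeoe"; the node for "fo" still has the child "d", so pruning stops there.
Nodes removed: 4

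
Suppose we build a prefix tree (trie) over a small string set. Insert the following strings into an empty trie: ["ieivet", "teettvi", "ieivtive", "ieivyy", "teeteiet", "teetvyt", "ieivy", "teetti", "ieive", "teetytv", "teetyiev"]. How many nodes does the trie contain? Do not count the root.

Count nodes per top-level branch (shared prefixes stored once):
  'i'-branch (ieive, ieivet, ieivtive, ieivy, ieivyy): 12 nodes
  't'-branch (teeteiet, teetti, teettvi, teetvyt, teetyiev, teetytv): 21 nodes
Sum: 33

33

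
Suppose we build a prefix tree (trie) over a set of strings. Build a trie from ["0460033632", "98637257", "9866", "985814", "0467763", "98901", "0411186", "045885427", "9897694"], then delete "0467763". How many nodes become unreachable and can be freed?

4

After clearing the end-marker at "0467763", prune upward until reaching a node still needed by another word.
The suffix "7763" (4 nodes) is used only by "0467763"; the node for "046" still has the child "0", so pruning stops there.
Nodes removed: 4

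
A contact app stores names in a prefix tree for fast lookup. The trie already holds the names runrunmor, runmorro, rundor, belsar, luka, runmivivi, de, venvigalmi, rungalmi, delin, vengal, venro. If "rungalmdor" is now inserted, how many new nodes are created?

3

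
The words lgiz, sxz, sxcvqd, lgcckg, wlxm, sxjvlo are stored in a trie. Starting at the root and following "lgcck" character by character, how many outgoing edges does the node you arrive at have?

1

The children of the "lgcck" node are the distinct next characters among strings starting with "lgcck".
Characters that immediately follow "lgcck" among the stored strings: {g}.
That node has 1 child edge.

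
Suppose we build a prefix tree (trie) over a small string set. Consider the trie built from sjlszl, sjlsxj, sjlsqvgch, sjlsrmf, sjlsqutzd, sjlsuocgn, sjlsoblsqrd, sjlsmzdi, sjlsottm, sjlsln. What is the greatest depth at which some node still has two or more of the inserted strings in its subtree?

The deepest shared node is where two words last agree before diverging.
e.g. "sjlsoblsqrd" and "sjlsottm" share the prefix "sjlso" of length 5; no pair shares a longer one.
Longest shared-prefix length: 5

5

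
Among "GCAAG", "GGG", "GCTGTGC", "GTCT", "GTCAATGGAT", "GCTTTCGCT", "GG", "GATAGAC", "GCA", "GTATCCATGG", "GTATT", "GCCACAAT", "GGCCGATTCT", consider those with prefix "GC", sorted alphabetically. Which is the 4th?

GCTGTGC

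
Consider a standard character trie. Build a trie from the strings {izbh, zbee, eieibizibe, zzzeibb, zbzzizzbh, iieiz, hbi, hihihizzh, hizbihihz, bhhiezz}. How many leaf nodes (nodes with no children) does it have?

10

Leaves are exactly the stored words that no other stored word extends.
Those words: "bhhiezz", "eieibizibe", "hbi", "hihihizzh", "hizbihihz", "iieiz", "izbh", "zbee", "zbzzizzbh", "zzzeibb"
Leaf count: 10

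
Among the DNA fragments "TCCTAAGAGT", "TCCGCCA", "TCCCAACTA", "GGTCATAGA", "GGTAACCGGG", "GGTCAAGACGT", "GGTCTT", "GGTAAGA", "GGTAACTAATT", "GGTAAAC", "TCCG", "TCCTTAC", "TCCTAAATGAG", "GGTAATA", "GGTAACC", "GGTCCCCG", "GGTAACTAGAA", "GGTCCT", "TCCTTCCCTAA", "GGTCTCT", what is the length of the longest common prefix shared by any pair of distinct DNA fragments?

Equivalently: take the maximum, over all pairs, of their longest common prefix length.
e.g. "GGTAACTAATT" and "GGTAACTAGAA" share the prefix "GGTAACTA" of length 8; no pair shares a longer one.
Longest shared-prefix length: 8

8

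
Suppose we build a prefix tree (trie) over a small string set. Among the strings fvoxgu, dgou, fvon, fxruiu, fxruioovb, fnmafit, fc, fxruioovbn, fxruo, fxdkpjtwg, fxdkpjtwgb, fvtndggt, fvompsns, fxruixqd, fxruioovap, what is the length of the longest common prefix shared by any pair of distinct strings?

9

Equivalently: take the maximum, over all pairs, of their longest common prefix length.
"fxdkpjtwg" and "fxdkpjtwgb" agree on "fxdkpjtwg" (9 characters) before diverging; nothing deeper is shared.
Longest shared-prefix length: 9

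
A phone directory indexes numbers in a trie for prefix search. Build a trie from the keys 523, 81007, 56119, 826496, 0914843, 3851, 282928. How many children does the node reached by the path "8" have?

2

Follow the path "8" to its node, then look at its outgoing edges.
Characters that immediately follow "8" among the stored strings: {1, 2}.
That node has 2 child edges.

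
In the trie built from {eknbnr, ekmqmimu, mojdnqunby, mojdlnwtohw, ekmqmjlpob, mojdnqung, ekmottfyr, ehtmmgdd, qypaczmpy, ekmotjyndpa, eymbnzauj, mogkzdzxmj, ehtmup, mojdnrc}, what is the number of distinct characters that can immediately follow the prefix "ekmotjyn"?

1

The children of the "ekmotjyn" node are the distinct next characters among strings starting with "ekmotjyn".
Distinct next characters after "ekmotjyn": d.
That node has 1 child edge.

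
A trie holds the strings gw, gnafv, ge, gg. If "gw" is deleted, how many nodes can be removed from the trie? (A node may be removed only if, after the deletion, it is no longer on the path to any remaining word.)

1

A node on "gw"'s path can go only if nothing else ends at it or branches off below it.
The suffix "w" (1 node) is used only by "gw"; the node for "g" still has the child "n", so pruning stops there.
Nodes removed: 1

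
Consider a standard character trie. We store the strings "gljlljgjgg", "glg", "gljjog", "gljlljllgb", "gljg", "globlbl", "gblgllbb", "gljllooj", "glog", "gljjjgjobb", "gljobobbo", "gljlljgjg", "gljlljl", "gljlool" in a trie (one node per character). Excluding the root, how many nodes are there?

Count nodes per top-level branch (shared prefixes stored once):
  'g'-branch (gblgllbb, glg, gljg, gljjjgjobb, gljjog, gljlljgjg, gljlljgjgg, gljlljl, gljlljllgb, gljllooj, gljlool, gljobobbo, globlbl, glog): 50 nodes
Sum: 50

50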